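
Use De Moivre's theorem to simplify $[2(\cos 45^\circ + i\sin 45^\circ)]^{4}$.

By De Moivre: z^n = r^n(cos(nθ) + i sin(nθ))
= 2^4(cos(4*45°) + i sin(4*45°))
= 16(cos 180° + i sin 180°)
= -16


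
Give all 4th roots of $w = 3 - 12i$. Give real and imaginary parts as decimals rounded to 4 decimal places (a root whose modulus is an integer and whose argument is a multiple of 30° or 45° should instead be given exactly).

|w| = sqrt(153) ≈ 12.369317, arg(w) ≈ 284.036243°
Root modulus = sqrt(153)^(1/4) ≈ 1.875368
Root arguments: θ_k = (arg(w) + 360°k)/4 for k = 0, 1, ..., 3
Compute each root as (root modulus)(cos θ_k + i sin θ_k) using full-precision intermediates, then round to 4 decimal places.
Roots: 0.6103 + 1.7733i, -1.7733 + 0.6103i, -0.6103 - 1.7733i, 1.7733 - 0.6103i


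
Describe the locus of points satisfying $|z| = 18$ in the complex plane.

|z| = 18 means sqrt(x^2 + y^2) = 18
This is a circle of radius 18 centered at the origin


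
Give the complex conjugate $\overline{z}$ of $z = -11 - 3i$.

If z = a + bi, then conjugate(z) = a - bi
conjugate(-11 - 3i) = -11 + 3i


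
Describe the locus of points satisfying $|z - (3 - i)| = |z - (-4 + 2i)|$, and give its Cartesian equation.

|z - z1| = |z - z2| means z is equidistant from z1 and z2,
i.e. the perpendicular bisector of the segment from (3, -1) to (-4, 2) (midpoint (-1/2, 1/2)).
With z = x + yi, square both sides:
(x - 3)^2 + (y - (-1))^2 = (x - (-4))^2 + (y - 2)^2
The x^2 and y^2 terms cancel: -14x + 6y = 20 - 10 = 10
Simplify: 7x - 3y = -5
Locus: Perpendicular bisector of the segment from (3, -1) to (-4, 2): the line 7x - 3y = -5


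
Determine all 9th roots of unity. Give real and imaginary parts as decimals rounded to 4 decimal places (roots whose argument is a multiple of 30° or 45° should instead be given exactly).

ω_k = e^(2πik/9) = cos(2πk/9) + i sin(2πk/9) for k = 0, 1, ..., 8
Roots: 1, 0.7660 + 0.6428i, 0.1736 + 0.9848i, -1/2 + (sqrt(3)/2)i, -0.9397 + 0.3420i, -0.9397 - 0.3420i, -1/2 - (sqrt(3)/2)i, 0.1736 - 0.9848i, 0.7660 - 0.6428i


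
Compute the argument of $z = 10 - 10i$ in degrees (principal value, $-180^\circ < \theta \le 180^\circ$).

θ = arctan(b/a) = arctan(-10/10) (quadrant-adjusted) = -45°


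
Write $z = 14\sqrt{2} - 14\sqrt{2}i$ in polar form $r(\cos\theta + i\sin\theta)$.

r = |z| = sqrt(a^2 + b^2) = sqrt((14*sqrt(2))^2 + (-14*sqrt(2))^2) = sqrt(392 + 392) = sqrt(784) = 28
θ = arctan(b/a) = arctan(-19.799/19.799) (quadrant-adjusted) = 315°
z = 28(cos 315° + i sin 315°)


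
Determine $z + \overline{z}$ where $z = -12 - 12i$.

z + conjugate(z) = (a + bi) + (a - bi) = 2a
= 2 * (-12) = -24


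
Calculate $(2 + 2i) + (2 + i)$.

(2 + 2) + (2 + 1)i = 4 + 3i


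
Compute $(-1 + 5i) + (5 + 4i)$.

(-1 + 5) + (5 + 4)i = 4 + 9i


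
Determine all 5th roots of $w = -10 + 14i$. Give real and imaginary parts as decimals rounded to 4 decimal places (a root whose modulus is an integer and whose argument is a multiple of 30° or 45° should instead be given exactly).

|w| = sqrt(296) ≈ 17.204651, arg(w) ≈ 125.537678°
Root modulus = sqrt(296)^(1/5) ≈ 1.766563
Root arguments: θ_k = (arg(w) + 360°k)/5 for k = 0, 1, ..., 4
Compute each root as (root modulus)(cos θ_k + i sin θ_k) using full-precision intermediates, then round to 4 decimal places.
Roots: 1.5996 + 0.7496i, -0.2186 + 1.7530i, -1.7347 + 0.3338i, -0.8535 - 1.5467i, 1.2072 - 1.2897i


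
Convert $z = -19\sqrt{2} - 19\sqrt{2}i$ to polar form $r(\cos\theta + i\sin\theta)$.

r = |z| = sqrt(a^2 + b^2) = sqrt((-19*sqrt(2))^2 + (-19*sqrt(2))^2) = sqrt(722 + 722) = sqrt(1444) = 38
θ = arctan(b/a) = arctan(-26.8701/-26.8701) (quadrant-adjusted) = 225°
z = 38(cos 225° + i sin 225°)


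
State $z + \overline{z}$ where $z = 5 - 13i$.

z + conjugate(z) = (a + bi) + (a - bi) = 2a
= 2 * 5 = 10


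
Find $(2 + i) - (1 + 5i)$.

(2 - 1) + (1 - 5)i = 1 - 4i


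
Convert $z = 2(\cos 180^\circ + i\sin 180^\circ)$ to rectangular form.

a = r cos θ = 2 * -1 = -2
b = r sin θ = 2 * 0 = 0
z = -2


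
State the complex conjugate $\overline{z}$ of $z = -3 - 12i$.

If z = a + bi, then conjugate(z) = a - bi
conjugate(-3 - 12i) = -3 + 12i


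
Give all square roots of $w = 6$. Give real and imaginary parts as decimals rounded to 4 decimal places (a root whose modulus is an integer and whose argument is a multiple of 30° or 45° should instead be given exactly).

|w| = 6, arg(w) = 0°
Root modulus = 6^(1/2) ≈ 2.449490
Root arguments: θ_k = (0° + 360°k)/2 for k = 0, 1, ..., 1
Compute each root as (root modulus)(cos θ_k + i sin θ_k) using full-precision intermediates, then round to 4 decimal places.
Roots: 2.4495, -2.4495


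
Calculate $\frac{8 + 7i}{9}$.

Divisor is real, so divide each part by 9:
= 8/9 + (7/9)i


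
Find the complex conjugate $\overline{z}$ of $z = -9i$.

If z = a + bi, then conjugate(z) = a - bi
conjugate(-9i) = 9i


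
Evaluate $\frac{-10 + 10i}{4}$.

Divisor is real, so divide each part by 4:
= -5/2 + (5/2)i


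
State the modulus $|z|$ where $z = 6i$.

|z| = sqrt(a^2 + b^2) = sqrt(0^2 + 6^2) = sqrt(36) = 6


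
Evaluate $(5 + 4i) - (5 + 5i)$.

(5 - 5) + (4 - 5)i = -i


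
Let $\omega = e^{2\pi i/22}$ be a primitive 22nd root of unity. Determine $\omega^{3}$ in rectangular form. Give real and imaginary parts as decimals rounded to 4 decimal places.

ω^3 = e^(2πi·3/22) = e^(i·3π/11)
= cos(3π/11) + i sin(3π/11)
= 0.6549 + 0.7557i


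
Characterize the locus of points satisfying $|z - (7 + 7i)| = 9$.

|z - z0| = r describes a circle centered at z0 with radius r
Here z0 = 7 + 7i and r = 9
Locus: Circle centered at (7, 7) with radius 9


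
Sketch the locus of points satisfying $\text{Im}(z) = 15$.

Im(z) = y where z = x + yi; the equation y = 15 is satisfied by all points with that y-coordinate
Locus: Horizontal line y = 15


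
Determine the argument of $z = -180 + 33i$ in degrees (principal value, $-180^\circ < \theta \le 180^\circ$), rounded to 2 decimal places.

θ = arctan(b/a) = arctan(33/-180) (quadrant-adjusted) = 169.61°


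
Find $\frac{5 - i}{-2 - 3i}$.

Multiply numerator and denominator by conjugate (-2 + 3i):
= (5 - i)(-2 + 3i) / ((-2)^2 + (-3)^2)
= (-7 + 17i) / 13
= -7/13 + (17/13)i


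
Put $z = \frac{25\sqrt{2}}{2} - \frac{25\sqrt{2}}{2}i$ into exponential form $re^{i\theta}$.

r = |z| = sqrt((25*sqrt(2)/2)^2 + (-25*sqrt(2)/2)^2) = sqrt(625/2 + 625/2) = sqrt(625) = 25
θ = arctan(b/a) = arctan(-17.6777/17.6777) (quadrant-adjusted) = -45° = -π/4
z = 25e^(-i*π/4)


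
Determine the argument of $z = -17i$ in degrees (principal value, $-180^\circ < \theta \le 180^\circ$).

a = 0 and b < 0, so z lies on the negative imaginary axis: θ = -90°


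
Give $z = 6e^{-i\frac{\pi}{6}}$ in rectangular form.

a = r cos θ = 6 * sqrt(3)/2 = 3*sqrt(3)
b = r sin θ = 6 * -1/2 = -3
z = 3*sqrt(3) - 3i


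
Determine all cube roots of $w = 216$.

|w| = 216, arg(w) = 0°
Root modulus = 216^(1/3) = 6
Root arguments: θ_k = (0° + 360°k)/3 for k = 0, 1, ..., 2
Roots: 6, -3 + 3*sqrt(3)i, -3 - 3*sqrt(3)i


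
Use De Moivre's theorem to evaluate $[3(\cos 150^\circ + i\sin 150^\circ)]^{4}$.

By De Moivre: z^n = r^n(cos(nθ) + i sin(nθ))
= 3^4(cos(4*150°) + i sin(4*150°))
= 81(cos 240° + i sin 240°)
= -81/2 - (81*sqrt(3)/2)i


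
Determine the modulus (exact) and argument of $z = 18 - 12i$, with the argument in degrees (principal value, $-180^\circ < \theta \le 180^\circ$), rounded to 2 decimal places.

|z| = sqrt(18^2 + (-12)^2) = sqrt(468)
arg(z) = arctan(b/a) = arctan(-12/18) (quadrant-adjusted) = -33.69°


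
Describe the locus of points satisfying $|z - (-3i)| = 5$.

|z - z0| = r describes a circle centered at z0 with radius r
Here z0 = -3i and r = 5
Locus: Circle centered at (0, -3) with radius 5


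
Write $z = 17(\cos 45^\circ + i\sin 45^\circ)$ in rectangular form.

a = r cos θ = 17 * sqrt(2)/2 = 17*sqrt(2)/2
b = r sin θ = 17 * sqrt(2)/2 = 17*sqrt(2)/2
z = 17*sqrt(2)/2 + (17*sqrt(2)/2)i


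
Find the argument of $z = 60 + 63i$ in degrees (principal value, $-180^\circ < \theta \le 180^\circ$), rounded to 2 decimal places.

θ = arctan(b/a) = arctan(63/60) (quadrant-adjusted) = 46.40°


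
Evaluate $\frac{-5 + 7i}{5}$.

Divisor is real, so divide each part by 5:
= -1 + (7/5)i


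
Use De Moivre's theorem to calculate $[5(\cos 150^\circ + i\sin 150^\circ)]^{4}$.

By De Moivre: z^n = r^n(cos(nθ) + i sin(nθ))
= 5^4(cos(4*150°) + i sin(4*150°))
= 625(cos 240° + i sin 240°)
= -625/2 - (625*sqrt(3)/2)i


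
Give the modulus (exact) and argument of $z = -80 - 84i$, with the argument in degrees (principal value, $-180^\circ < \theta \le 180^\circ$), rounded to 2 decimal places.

|z| = sqrt((-80)^2 + (-84)^2) = 116
arg(z) = arctan(b/a) = arctan(-84/-80) (quadrant-adjusted) = -133.60°


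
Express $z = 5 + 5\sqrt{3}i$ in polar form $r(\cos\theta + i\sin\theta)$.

r = |z| = sqrt(a^2 + b^2) = sqrt((5)^2 + (5*sqrt(3))^2) = sqrt(25 + 75) = sqrt(100) = 10
θ = arctan(b/a) = arctan(8.6603/5) (quadrant-adjusted) = 60°
z = 10(cos 60° + i sin 60°)


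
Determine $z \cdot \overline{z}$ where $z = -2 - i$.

z * conjugate(z) = |z|^2 = a^2 + b^2
= (-2)^2 + (-1)^2 = 5


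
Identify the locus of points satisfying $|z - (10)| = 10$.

|z - z0| = r describes a circle centered at z0 with radius r
Here z0 = 10 and r = 10
Locus: Circle centered at (10, 0) with radius 10


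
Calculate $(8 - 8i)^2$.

(a + bi)^2 = a^2 - b^2 + 2abi
= 8^2 - (-8)^2 + 2*8*(-8)i
= -128i


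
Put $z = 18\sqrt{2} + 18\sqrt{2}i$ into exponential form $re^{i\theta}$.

r = |z| = sqrt((18*sqrt(2))^2 + (18*sqrt(2))^2) = sqrt(648 + 648) = sqrt(1296) = 36
θ = arctan(b/a) = arctan(25.4558/25.4558) (quadrant-adjusted) = 45° = π/4
z = 36e^(i*π/4)


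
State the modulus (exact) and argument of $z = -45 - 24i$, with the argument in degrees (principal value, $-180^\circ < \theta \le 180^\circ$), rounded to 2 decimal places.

|z| = sqrt((-45)^2 + (-24)^2) = 51
arg(z) = arctan(b/a) = arctan(-24/-45) (quadrant-adjusted) = -151.93°


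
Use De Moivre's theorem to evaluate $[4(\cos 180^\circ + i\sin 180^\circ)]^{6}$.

By De Moivre: z^n = r^n(cos(nθ) + i sin(nθ))
= 4^6(cos(6*180°) + i sin(6*180°))
= 4096(cos 0° + i sin 0°)
= 4096


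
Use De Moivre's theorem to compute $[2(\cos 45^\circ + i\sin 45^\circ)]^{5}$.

By De Moivre: z^n = r^n(cos(nθ) + i sin(nθ))
= 2^5(cos(5*45°) + i sin(5*45°))
= 32(cos 225° + i sin 225°)
= -16*sqrt(2) - 16*sqrt(2)i


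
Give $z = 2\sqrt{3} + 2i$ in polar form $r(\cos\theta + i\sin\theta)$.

r = |z| = sqrt(a^2 + b^2) = sqrt((2*sqrt(3))^2 + (2)^2) = sqrt(12 + 4) = sqrt(16) = 4
θ = arctan(b/a) = arctan(2/3.4641) (quadrant-adjusted) = 30°
z = 4(cos 30° + i sin 30°)


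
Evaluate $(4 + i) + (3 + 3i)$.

(4 + 3) + (1 + 3)i = 7 + 4i


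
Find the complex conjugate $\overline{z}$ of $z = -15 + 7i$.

If z = a + bi, then conjugate(z) = a - bi
conjugate(-15 + 7i) = -15 - 7i


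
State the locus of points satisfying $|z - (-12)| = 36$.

|z - z0| = r describes a circle centered at z0 with radius r
Here z0 = -12 and r = 36
Locus: Circle centered at (-12, 0) with radius 36


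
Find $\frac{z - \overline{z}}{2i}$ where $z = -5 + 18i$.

z - conjugate(z) = 2bi
(z - conjugate(z))/(2i) = 2bi/(2i) = b = 18


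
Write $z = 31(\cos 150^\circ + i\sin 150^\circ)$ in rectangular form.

a = r cos θ = 31 * -sqrt(3)/2 = -31*sqrt(3)/2
b = r sin θ = 31 * 1/2 = 31/2
z = -31*sqrt(3)/2 + (31/2)i


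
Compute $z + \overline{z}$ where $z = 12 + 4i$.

z + conjugate(z) = (a + bi) + (a - bi) = 2a
= 2 * 12 = 24


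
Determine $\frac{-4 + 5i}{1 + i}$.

Multiply numerator and denominator by conjugate (1 - i):
= (-4 + 5i)(1 - i) / (1^2 + 1^2)
= (1 + 9i) / 2
= 1/2 + (9/2)i


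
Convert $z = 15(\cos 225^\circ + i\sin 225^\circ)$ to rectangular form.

a = r cos θ = 15 * -sqrt(2)/2 = -15*sqrt(2)/2
b = r sin θ = 15 * -sqrt(2)/2 = -15*sqrt(2)/2
z = -15*sqrt(2)/2 - (15*sqrt(2)/2)i


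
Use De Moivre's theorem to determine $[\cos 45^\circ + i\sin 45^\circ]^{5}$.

By De Moivre: z^n = r^n(cos(nθ) + i sin(nθ))
= 1^5(cos(5*45°) + i sin(5*45°))
= 1(cos 225° + i sin 225°)
= -sqrt(2)/2 - (sqrt(2)/2)i


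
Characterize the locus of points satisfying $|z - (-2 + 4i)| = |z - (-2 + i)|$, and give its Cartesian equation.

|z - z1| = |z - z2| means z is equidistant from z1 and z2,
i.e. the perpendicular bisector of the segment from (-2, 4) to (-2, 1) (midpoint (-2, 5/2)).
With z = x + yi, square both sides:
(x - (-2))^2 + (y - 4)^2 = (x - (-2))^2 + (y - 1)^2
The x^2 and y^2 terms cancel: 0x + (-6)y = 5 - 20 = -15
Simplify: y = 5/2
Locus: Perpendicular bisector of the segment from (-2, 4) to (-2, 1): the line y = 5/2


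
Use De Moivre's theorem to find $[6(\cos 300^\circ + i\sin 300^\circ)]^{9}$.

By De Moivre: z^n = r^n(cos(nθ) + i sin(nθ))
= 6^9(cos(9*300°) + i sin(9*300°))
= 10077696(cos 180° + i sin 180°)
= -10077696


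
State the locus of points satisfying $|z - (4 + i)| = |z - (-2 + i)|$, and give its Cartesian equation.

|z - z1| = |z - z2| means z is equidistant from z1 and z2,
i.e. the perpendicular bisector of the segment from (4, 1) to (-2, 1) (midpoint (1, 1)).
With z = x + yi, square both sides:
(x - 4)^2 + (y - 1)^2 = (x - (-2))^2 + (y - 1)^2
The x^2 and y^2 terms cancel: -12x + 0y = 5 - 17 = -12
Simplify: x = 1
Locus: Perpendicular bisector of the segment from (4, 1) to (-2, 1): the line x = 1


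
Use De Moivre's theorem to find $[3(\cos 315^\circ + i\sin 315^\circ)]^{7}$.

By De Moivre: z^n = r^n(cos(nθ) + i sin(nθ))
= 3^7(cos(7*315°) + i sin(7*315°))
= 2187(cos 45° + i sin 45°)
= 2187*sqrt(2)/2 + (2187*sqrt(2)/2)i


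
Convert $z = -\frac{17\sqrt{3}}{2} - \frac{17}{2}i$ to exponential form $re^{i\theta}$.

r = |z| = sqrt((-17*sqrt(3)/2)^2 + (-17/2)^2) = sqrt(867/4 + 289/4) = sqrt(289) = 17
θ = arctan(b/a) = arctan(-8.5/-14.7224) (quadrant-adjusted) = -150° = -5π/6
z = 17e^(-i*5π/6)


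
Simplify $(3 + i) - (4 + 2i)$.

(3 - 4) + (1 - 2)i = -1 - i


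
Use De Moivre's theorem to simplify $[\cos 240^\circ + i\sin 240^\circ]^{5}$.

By De Moivre: z^n = r^n(cos(nθ) + i sin(nθ))
= 1^5(cos(5*240°) + i sin(5*240°))
= 1(cos 120° + i sin 120°)
= -1/2 + (sqrt(3)/2)i


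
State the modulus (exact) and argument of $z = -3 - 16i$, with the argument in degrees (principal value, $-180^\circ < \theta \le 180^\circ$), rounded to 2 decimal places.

|z| = sqrt((-3)^2 + (-16)^2) = sqrt(265)
arg(z) = arctan(b/a) = arctan(-16/-3) (quadrant-adjusted) = -100.62°


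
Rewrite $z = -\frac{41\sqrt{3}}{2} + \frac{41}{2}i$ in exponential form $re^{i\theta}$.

r = |z| = sqrt((-41*sqrt(3)/2)^2 + (41/2)^2) = sqrt(5043/4 + 1681/4) = sqrt(1681) = 41
θ = arctan(b/a) = arctan(20.5/-35.507) (quadrant-adjusted) = 150° = 5π/6
z = 41e^(i*5π/6)


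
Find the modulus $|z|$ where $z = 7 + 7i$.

|z| = sqrt(a^2 + b^2) = sqrt(7^2 + 7^2) = sqrt(98) = sqrt(98)


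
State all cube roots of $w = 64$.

|w| = 64, arg(w) = 0°
Root modulus = 64^(1/3) = 4
Root arguments: θ_k = (0° + 360°k)/3 for k = 0, 1, ..., 2
Roots: 4, -2 + 2*sqrt(3)i, -2 - 2*sqrt(3)i


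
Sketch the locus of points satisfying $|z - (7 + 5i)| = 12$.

|z - z0| = r describes a circle centered at z0 with radius r
Here z0 = 7 + 5i and r = 12
Locus: Circle centered at (7, 5) with radius 12


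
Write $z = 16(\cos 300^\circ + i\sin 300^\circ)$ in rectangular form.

a = r cos θ = 16 * 1/2 = 8
b = r sin θ = 16 * -sqrt(3)/2 = -8*sqrt(3)
z = 8 - 8*sqrt(3)i


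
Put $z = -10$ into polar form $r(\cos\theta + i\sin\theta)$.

r = |z| = sqrt(a^2 + b^2) = sqrt((-10)^2 + (0)^2) = sqrt(100 + 0) = sqrt(100) = 10
b = 0 and a < 0, so z lies on the negative real axis: θ = 180°
z = 10(cos 180° + i sin 180°)


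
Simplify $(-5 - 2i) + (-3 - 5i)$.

(-5 + (-3)) + (-2 + (-5))i = -8 - 7i


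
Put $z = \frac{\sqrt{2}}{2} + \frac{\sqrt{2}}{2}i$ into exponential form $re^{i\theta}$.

r = |z| = sqrt((sqrt(2)/2)^2 + (sqrt(2)/2)^2) = sqrt(1/2 + 1/2) = sqrt(1) = 1
θ = arctan(b/a) = arctan(0.7071/0.7071) (quadrant-adjusted) = 45° = π/4
z = 1e^(i*π/4)


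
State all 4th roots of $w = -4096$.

|w| = 4096, arg(w) = 180°
Root modulus = 4096^(1/4) = 8
Root arguments: θ_k = (180° + 360°k)/4 for k = 0, 1, ..., 3
Roots: 4*sqrt(2) + 4*sqrt(2)i, -4*sqrt(2) + 4*sqrt(2)i, -4*sqrt(2) - 4*sqrt(2)i, 4*sqrt(2) - 4*sqrt(2)i


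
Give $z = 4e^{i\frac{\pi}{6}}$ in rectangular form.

a = r cos θ = 4 * sqrt(3)/2 = 2*sqrt(3)
b = r sin θ = 4 * 1/2 = 2
z = 2*sqrt(3) + 2i


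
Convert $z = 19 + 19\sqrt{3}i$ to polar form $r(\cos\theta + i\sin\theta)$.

r = |z| = sqrt(a^2 + b^2) = sqrt((19)^2 + (19*sqrt(3))^2) = sqrt(361 + 1083) = sqrt(1444) = 38
θ = arctan(b/a) = arctan(32.909/19) (quadrant-adjusted) = 60°
z = 38(cos 60° + i sin 60°)


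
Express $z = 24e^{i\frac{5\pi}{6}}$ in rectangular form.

a = r cos θ = 24 * -sqrt(3)/2 = -12*sqrt(3)
b = r sin θ = 24 * 1/2 = 12
z = -12*sqrt(3) + 12i


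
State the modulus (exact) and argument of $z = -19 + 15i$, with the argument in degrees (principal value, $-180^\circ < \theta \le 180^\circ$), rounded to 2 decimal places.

|z| = sqrt((-19)^2 + 15^2) = sqrt(586)
arg(z) = arctan(b/a) = arctan(15/-19) (quadrant-adjusted) = 141.71°


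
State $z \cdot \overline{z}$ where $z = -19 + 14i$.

z * conjugate(z) = |z|^2 = a^2 + b^2
= (-19)^2 + 14^2 = 557


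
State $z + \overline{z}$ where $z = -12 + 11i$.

z + conjugate(z) = (a + bi) + (a - bi) = 2a
= 2 * (-12) = -24


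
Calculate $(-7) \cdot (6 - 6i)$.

(a1*a2 - b1*b2) + (a1*b2 + b1*a2)i
= (-42 - 0) + (42 + 0)i
= -42 + 42i


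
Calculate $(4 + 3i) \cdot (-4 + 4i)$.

(a1*a2 - b1*b2) + (a1*b2 + b1*a2)i
= (-16 - 12) + (16 + (-12))i
= -28 + 4i


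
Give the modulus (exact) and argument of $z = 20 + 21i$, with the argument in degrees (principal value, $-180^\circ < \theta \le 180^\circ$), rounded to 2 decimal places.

|z| = sqrt(20^2 + 21^2) = 29
arg(z) = arctan(b/a) = arctan(21/20) (quadrant-adjusted) = 46.40°


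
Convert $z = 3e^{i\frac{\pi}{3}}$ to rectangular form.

a = r cos θ = 3 * 1/2 = 3/2
b = r sin θ = 3 * sqrt(3)/2 = 3*sqrt(3)/2
z = 3/2 + (3*sqrt(3)/2)i


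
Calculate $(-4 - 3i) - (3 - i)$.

(-4 - 3) + (-3 - (-1))i = -7 - 2i


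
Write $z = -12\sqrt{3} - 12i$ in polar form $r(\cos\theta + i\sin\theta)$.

r = |z| = sqrt(a^2 + b^2) = sqrt((-12*sqrt(3))^2 + (-12)^2) = sqrt(432 + 144) = sqrt(576) = 24
θ = arctan(b/a) = arctan(-12/-20.7846) (quadrant-adjusted) = 210°
z = 24(cos 210° + i sin 210°)


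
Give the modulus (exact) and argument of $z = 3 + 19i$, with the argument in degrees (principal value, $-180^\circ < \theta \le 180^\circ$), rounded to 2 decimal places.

|z| = sqrt(3^2 + 19^2) = sqrt(370)
arg(z) = arctan(b/a) = arctan(19/3) (quadrant-adjusted) = 81.03°


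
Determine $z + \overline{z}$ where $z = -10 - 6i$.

z + conjugate(z) = (a + bi) + (a - bi) = 2a
= 2 * (-10) = -20


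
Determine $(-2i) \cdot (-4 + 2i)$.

(a1*a2 - b1*b2) + (a1*b2 + b1*a2)i
= (0 - (-4)) + (0 + 8)i
= 4 + 8i


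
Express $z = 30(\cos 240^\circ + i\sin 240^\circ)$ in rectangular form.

a = r cos θ = 30 * -1/2 = -15
b = r sin θ = 30 * -sqrt(3)/2 = -15*sqrt(3)
z = -15 - 15*sqrt(3)i


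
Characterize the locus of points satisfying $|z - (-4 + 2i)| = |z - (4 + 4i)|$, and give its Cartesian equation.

|z - z1| = |z - z2| means z is equidistant from z1 and z2,
i.e. the perpendicular bisector of the segment from (-4, 2) to (4, 4) (midpoint (0, 3)).
With z = x + yi, square both sides:
(x - (-4))^2 + (y - 2)^2 = (x - 4)^2 + (y - 4)^2
The x^2 and y^2 terms cancel: 16x + 4y = 32 - 20 = 12
Simplify: 4x + y = 3
Locus: Perpendicular bisector of the segment from (-4, 2) to (4, 4): the line 4x + y = 3


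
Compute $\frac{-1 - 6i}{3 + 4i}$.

Multiply numerator and denominator by conjugate (3 - 4i):
= (-1 - 6i)(3 - 4i) / (3^2 + 4^2)
= (-27 - 14i) / 25
= -27/25 - (14/25)i


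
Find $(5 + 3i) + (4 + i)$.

(5 + 4) + (3 + 1)i = 9 + 4i


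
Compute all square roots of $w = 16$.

|w| = 16, arg(w) = 0°
Root modulus = 16^(1/2) = 4
Root arguments: θ_k = (0° + 360°k)/2 for k = 0, 1, ..., 1
Roots: 4, -4


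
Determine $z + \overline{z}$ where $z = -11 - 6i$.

z + conjugate(z) = (a + bi) + (a - bi) = 2a
= 2 * (-11) = -22


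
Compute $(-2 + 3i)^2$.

(a + bi)^2 = a^2 - b^2 + 2abi
= (-2)^2 - 3^2 + 2*(-2)*3i
= -5 - 12i


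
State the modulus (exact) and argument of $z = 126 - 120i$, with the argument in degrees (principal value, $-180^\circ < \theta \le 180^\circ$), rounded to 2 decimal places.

|z| = sqrt(126^2 + (-120)^2) = 174
arg(z) = arctan(b/a) = arctan(-120/126) (quadrant-adjusted) = -43.60°


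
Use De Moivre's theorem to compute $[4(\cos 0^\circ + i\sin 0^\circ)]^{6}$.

By De Moivre: z^n = r^n(cos(nθ) + i sin(nθ))
= 4^6(cos(6*0°) + i sin(6*0°))
= 4096(cos 0° + i sin 0°)
= 4096


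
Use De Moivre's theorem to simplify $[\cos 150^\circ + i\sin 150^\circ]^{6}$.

By De Moivre: z^n = r^n(cos(nθ) + i sin(nθ))
= 1^6(cos(6*150°) + i sin(6*150°))
= 1(cos 180° + i sin 180°)
= -1


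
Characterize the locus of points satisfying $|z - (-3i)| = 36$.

|z - z0| = r describes a circle centered at z0 with radius r
Here z0 = -3i and r = 36
Locus: Circle centered at (0, -3) with radius 36


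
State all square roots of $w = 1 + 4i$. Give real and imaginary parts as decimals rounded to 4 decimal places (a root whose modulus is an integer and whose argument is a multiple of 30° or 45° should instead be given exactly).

|w| = sqrt(17) ≈ 4.123106, arg(w) ≈ 75.963757°
Root modulus = sqrt(17)^(1/2) ≈ 2.030543
Root arguments: θ_k = (arg(w) + 360°k)/2 for k = 0, 1, ..., 1
Compute each root as (root modulus)(cos θ_k + i sin θ_k) using full-precision intermediates, then round to 4 decimal places.
Roots: 1.6005 + 1.2496i, -1.6005 - 1.2496i


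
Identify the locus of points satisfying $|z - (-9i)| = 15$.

|z - z0| = r describes a circle centered at z0 with radius r
Here z0 = -9i and r = 15
Locus: Circle centered at (0, -9) with radius 15


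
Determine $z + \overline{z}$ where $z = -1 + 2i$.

z + conjugate(z) = (a + bi) + (a - bi) = 2a
= 2 * (-1) = -2


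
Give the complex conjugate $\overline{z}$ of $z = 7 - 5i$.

If z = a + bi, then conjugate(z) = a - bi
conjugate(7 - 5i) = 7 + 5i


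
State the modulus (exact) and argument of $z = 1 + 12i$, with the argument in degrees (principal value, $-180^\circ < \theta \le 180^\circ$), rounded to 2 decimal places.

|z| = sqrt(1^2 + 12^2) = sqrt(145)
arg(z) = arctan(b/a) = arctan(12/1) (quadrant-adjusted) = 85.24°


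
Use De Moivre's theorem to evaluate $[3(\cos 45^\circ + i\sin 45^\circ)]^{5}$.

By De Moivre: z^n = r^n(cos(nθ) + i sin(nθ))
= 3^5(cos(5*45°) + i sin(5*45°))
= 243(cos 225° + i sin 225°)
= -243*sqrt(2)/2 - (243*sqrt(2)/2)i


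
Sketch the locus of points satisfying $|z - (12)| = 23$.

|z - z0| = r describes a circle centered at z0 with radius r
Here z0 = 12 and r = 23
Locus: Circle centered at (12, 0) with radius 23


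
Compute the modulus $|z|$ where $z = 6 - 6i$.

|z| = sqrt(a^2 + b^2) = sqrt(6^2 + (-6)^2) = sqrt(72) = sqrt(72)


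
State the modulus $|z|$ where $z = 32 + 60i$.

|z| = sqrt(a^2 + b^2) = sqrt(32^2 + 60^2) = sqrt(4624) = 68


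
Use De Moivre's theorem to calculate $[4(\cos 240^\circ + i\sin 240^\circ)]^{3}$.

By De Moivre: z^n = r^n(cos(nθ) + i sin(nθ))
= 4^3(cos(3*240°) + i sin(3*240°))
= 64(cos 0° + i sin 0°)
= 64


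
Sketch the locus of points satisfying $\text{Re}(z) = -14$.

Re(z) = x where z = x + yi; the equation x = -14 is satisfied by all points with that x-coordinate
Locus: Vertical line x = -14


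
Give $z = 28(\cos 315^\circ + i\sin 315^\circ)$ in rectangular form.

a = r cos θ = 28 * sqrt(2)/2 = 14*sqrt(2)
b = r sin θ = 28 * -sqrt(2)/2 = -14*sqrt(2)
z = 14*sqrt(2) - 14*sqrt(2)i


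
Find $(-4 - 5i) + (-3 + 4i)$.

(-4 + (-3)) + (-5 + 4)i = -7 - i


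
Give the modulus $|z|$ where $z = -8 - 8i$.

|z| = sqrt(a^2 + b^2) = sqrt((-8)^2 + (-8)^2) = sqrt(128) = sqrt(128)


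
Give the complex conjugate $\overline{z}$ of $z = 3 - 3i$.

If z = a + bi, then conjugate(z) = a - bi
conjugate(3 - 3i) = 3 + 3i


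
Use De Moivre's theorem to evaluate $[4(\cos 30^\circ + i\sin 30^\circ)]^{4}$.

By De Moivre: z^n = r^n(cos(nθ) + i sin(nθ))
= 4^4(cos(4*30°) + i sin(4*30°))
= 256(cos 120° + i sin 120°)
= -128 + 128*sqrt(3)i


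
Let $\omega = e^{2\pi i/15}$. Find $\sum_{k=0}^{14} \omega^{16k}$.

Let ζ = ω^16 = e^(2πi·16/15). Since 15 ∤ 16, ζ ≠ 1.
Sum = Σ_{k=0}^{14} ζ^k = (ζ^15 - 1)/(ζ - 1) = (ω^{16·15} - 1)/(ζ - 1) = (1 - 1)/(ζ - 1) = 0


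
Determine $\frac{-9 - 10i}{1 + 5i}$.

Multiply numerator and denominator by conjugate (1 - 5i):
= (-9 - 10i)(1 - 5i) / (1^2 + 5^2)
= (-59 + 35i) / 26
= -59/26 + (35/26)i


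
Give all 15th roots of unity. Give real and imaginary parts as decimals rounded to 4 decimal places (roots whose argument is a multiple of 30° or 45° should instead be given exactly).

ω_k = e^(2πik/15) = cos(2πk/15) + i sin(2πk/15) for k = 0, 1, ..., 14
Roots: 1, 0.9135 + 0.4067i, 0.6691 + 0.7431i, 0.3090 + 0.9511i, -0.1045 + 0.9945i, -1/2 + (sqrt(3)/2)i, -0.8090 + 0.5878i, -0.9781 + 0.2079i, -0.9781 - 0.2079i, -0.8090 - 0.5878i, -1/2 - (sqrt(3)/2)i, -0.1045 - 0.9945i, 0.3090 - 0.9511i, 0.6691 - 0.7431i, 0.9135 - 0.4067i


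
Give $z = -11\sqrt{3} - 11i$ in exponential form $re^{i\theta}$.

r = |z| = sqrt((-11*sqrt(3))^2 + (-11)^2) = sqrt(363 + 121) = sqrt(484) = 22
θ = arctan(b/a) = arctan(-11/-19.0526) (quadrant-adjusted) = -150° = -5π/6
z = 22e^(-i*5π/6)


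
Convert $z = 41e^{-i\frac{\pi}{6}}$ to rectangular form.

a = r cos θ = 41 * sqrt(3)/2 = 41*sqrt(3)/2
b = r sin θ = 41 * -1/2 = -41/2
z = 41*sqrt(3)/2 - (41/2)i


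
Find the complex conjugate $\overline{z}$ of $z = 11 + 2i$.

If z = a + bi, then conjugate(z) = a - bi
conjugate(11 + 2i) = 11 - 2i


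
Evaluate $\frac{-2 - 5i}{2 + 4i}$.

Multiply numerator and denominator by conjugate (2 - 4i):
= (-2 - 5i)(2 - 4i) / (2^2 + 4^2)
= (-24 - 2i) / 20
Divide through by 2: (-12 - i) / 10
= -6/5 - (1/10)i


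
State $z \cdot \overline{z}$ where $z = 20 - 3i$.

z * conjugate(z) = |z|^2 = a^2 + b^2
= 20^2 + (-3)^2 = 409


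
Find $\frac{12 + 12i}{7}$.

Divisor is real, so divide each part by 7:
= 12/7 + (12/7)i


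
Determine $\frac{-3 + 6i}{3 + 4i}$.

Multiply numerator and denominator by conjugate (3 - 4i):
= (-3 + 6i)(3 - 4i) / (3^2 + 4^2)
= (15 + 30i) / 25
Divide through by 5: (3 + 6i) / 5
= 3/5 + (6/5)i


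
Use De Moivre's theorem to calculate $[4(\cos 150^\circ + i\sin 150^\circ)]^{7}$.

By De Moivre: z^n = r^n(cos(nθ) + i sin(nθ))
= 4^7(cos(7*150°) + i sin(7*150°))
= 16384(cos 330° + i sin 330°)
= 8192*sqrt(3) - 8192i


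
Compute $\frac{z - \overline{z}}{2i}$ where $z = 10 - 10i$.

z - conjugate(z) = 2bi
(z - conjugate(z))/(2i) = 2bi/(2i) = b = -10


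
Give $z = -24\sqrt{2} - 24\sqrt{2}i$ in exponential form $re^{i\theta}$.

r = |z| = sqrt((-24*sqrt(2))^2 + (-24*sqrt(2))^2) = sqrt(1152 + 1152) = sqrt(2304) = 48
θ = arctan(b/a) = arctan(-33.9411/-33.9411) (quadrant-adjusted) = -135° = -3π/4
z = 48e^(-i*3π/4)


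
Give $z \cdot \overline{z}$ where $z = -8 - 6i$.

z * conjugate(z) = |z|^2 = a^2 + b^2
= (-8)^2 + (-6)^2 = 100


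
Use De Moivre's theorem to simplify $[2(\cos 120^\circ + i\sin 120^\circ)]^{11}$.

By De Moivre: z^n = r^n(cos(nθ) + i sin(nθ))
= 2^11(cos(11*120°) + i sin(11*120°))
= 2048(cos 240° + i sin 240°)
= -1024 - 1024*sqrt(3)i


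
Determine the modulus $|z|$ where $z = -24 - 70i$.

|z| = sqrt(a^2 + b^2) = sqrt((-24)^2 + (-70)^2) = sqrt(5476) = 74


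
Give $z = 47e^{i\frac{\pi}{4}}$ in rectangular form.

a = r cos θ = 47 * sqrt(2)/2 = 47*sqrt(2)/2
b = r sin θ = 47 * sqrt(2)/2 = 47*sqrt(2)/2
z = 47*sqrt(2)/2 + (47*sqrt(2)/2)i


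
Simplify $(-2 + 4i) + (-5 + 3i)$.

(-2 + (-5)) + (4 + 3)i = -7 + 7i


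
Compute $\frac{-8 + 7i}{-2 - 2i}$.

Multiply numerator and denominator by conjugate (-2 + 2i):
= (-8 + 7i)(-2 + 2i) / ((-2)^2 + (-2)^2)
= (2 - 30i) / 8
Divide through by 2: (1 - 15i) / 4
= 1/4 - (15/4)i


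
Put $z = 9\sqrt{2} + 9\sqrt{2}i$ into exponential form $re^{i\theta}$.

r = |z| = sqrt((9*sqrt(2))^2 + (9*sqrt(2))^2) = sqrt(162 + 162) = sqrt(324) = 18
θ = arctan(b/a) = arctan(12.7279/12.7279) (quadrant-adjusted) = 45° = π/4
z = 18e^(i*π/4)


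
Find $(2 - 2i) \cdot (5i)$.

(a1*a2 - b1*b2) + (a1*b2 + b1*a2)i
= (0 - (-10)) + (10 + 0)i
= 10 + 10i


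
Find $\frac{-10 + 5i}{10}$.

Divisor is real, so divide each part by 10:
= -1 + (1/2)i


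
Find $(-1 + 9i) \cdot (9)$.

(a1*a2 - b1*b2) + (a1*b2 + b1*a2)i
= (-9 - 0) + (0 + 81)i
= -9 + 81i


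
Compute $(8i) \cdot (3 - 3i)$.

(a1*a2 - b1*b2) + (a1*b2 + b1*a2)i
= (0 - (-24)) + (0 + 24)i
= 24 + 24i


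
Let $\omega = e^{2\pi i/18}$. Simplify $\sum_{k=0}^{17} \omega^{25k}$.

Let ζ = ω^25 = e^(2πi·25/18). Since 18 ∤ 25, ζ ≠ 1.
Sum = Σ_{k=0}^{17} ζ^k = (ζ^18 - 1)/(ζ - 1) = (ω^{25·18} - 1)/(ζ - 1) = (1 - 1)/(ζ - 1) = 0


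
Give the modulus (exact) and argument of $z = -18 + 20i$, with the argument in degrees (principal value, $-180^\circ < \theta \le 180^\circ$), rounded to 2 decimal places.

|z| = sqrt((-18)^2 + 20^2) = sqrt(724)
arg(z) = arctan(b/a) = arctan(20/-18) (quadrant-adjusted) = 131.99°


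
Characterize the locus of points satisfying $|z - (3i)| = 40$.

|z - z0| = r describes a circle centered at z0 with radius r
Here z0 = 3i and r = 40
Locus: Circle centered at (0, 3) with radius 40


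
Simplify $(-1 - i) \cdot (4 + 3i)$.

(a1*a2 - b1*b2) + (a1*b2 + b1*a2)i
= (-4 - (-3)) + (-3 + (-4))i
= -1 - 7i


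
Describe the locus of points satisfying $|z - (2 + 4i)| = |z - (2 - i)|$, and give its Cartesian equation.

|z - z1| = |z - z2| means z is equidistant from z1 and z2,
i.e. the perpendicular bisector of the segment from (2, 4) to (2, -1) (midpoint (2, 3/2)).
With z = x + yi, square both sides:
(x - 2)^2 + (y - 4)^2 = (x - 2)^2 + (y - (-1))^2
The x^2 and y^2 terms cancel: 0x + (-10)y = 5 - 20 = -15
Simplify: y = 3/2
Locus: Perpendicular bisector of the segment from (2, 4) to (2, -1): the line y = 3/2


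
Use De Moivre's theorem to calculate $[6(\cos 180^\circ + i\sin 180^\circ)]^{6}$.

By De Moivre: z^n = r^n(cos(nθ) + i sin(nθ))
= 6^6(cos(6*180°) + i sin(6*180°))
= 46656(cos 0° + i sin 0°)
= 46656


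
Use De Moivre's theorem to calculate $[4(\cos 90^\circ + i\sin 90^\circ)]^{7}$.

By De Moivre: z^n = r^n(cos(nθ) + i sin(nθ))
= 4^7(cos(7*90°) + i sin(7*90°))
= 16384(cos 270° + i sin 270°)
= -16384i


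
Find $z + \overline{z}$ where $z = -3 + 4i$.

z + conjugate(z) = (a + bi) + (a - bi) = 2a
= 2 * (-3) = -6


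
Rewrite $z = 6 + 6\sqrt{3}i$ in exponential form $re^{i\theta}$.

r = |z| = sqrt((6)^2 + (6*sqrt(3))^2) = sqrt(36 + 108) = sqrt(144) = 12
θ = arctan(b/a) = arctan(10.3923/6) (quadrant-adjusted) = 60° = π/3
z = 12e^(i*π/3)


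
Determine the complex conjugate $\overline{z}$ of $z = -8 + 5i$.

If z = a + bi, then conjugate(z) = a - bi
conjugate(-8 + 5i) = -8 - 5i


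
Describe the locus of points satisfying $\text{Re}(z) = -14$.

Re(z) = x where z = x + yi; the equation x = -14 is satisfied by all points with that x-coordinate
Locus: Vertical line x = -14


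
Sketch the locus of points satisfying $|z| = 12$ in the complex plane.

|z| = 12 means sqrt(x^2 + y^2) = 12
This is a circle of radius 12 centered at the origin


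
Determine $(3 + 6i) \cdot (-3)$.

(a1*a2 - b1*b2) + (a1*b2 + b1*a2)i
= (-9 - 0) + (0 + (-18))i
= -9 - 18i


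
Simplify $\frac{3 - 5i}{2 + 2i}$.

Multiply numerator and denominator by conjugate (2 - 2i):
= (3 - 5i)(2 - 2i) / (2^2 + 2^2)
= (-4 - 16i) / 8
Divide through by 4: (-1 - 4i) / 2
= -1/2 - 2i


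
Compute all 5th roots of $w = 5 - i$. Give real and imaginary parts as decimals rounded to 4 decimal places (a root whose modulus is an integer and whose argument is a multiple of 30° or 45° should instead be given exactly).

|w| = sqrt(26) ≈ 5.099020, arg(w) ≈ 348.690068°
Root modulus = sqrt(26)^(1/5) ≈ 1.385152
Root arguments: θ_k = (arg(w) + 360°k)/5 for k = 0, 1, ..., 4
Compute each root as (root modulus)(cos θ_k + i sin θ_k) using full-precision intermediates, then round to 4 decimal places.
Roots: 0.4797 + 1.2994i, -1.0876 + 0.8578i, -1.1519 - 0.7693i, 0.3757 - 1.3332i, 1.3841 - 0.0547i


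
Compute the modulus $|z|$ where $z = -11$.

|z| = sqrt(a^2 + b^2) = sqrt((-11)^2 + 0^2) = sqrt(121) = 11


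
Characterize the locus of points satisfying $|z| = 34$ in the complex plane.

|z| = 34 means sqrt(x^2 + y^2) = 34
This is a circle of radius 34 centered at the origin


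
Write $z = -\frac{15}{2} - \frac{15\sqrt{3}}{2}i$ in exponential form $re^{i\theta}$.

r = |z| = sqrt((-15/2)^2 + (-15*sqrt(3)/2)^2) = sqrt(225/4 + 675/4) = sqrt(225) = 15
θ = arctan(b/a) = arctan(-12.9904/-7.5) (quadrant-adjusted) = -120° = -2π/3
z = 15e^(-i*2π/3)


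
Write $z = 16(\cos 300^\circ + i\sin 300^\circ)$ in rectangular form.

a = r cos θ = 16 * 1/2 = 8
b = r sin θ = 16 * -sqrt(3)/2 = -8*sqrt(3)
z = 8 - 8*sqrt(3)i


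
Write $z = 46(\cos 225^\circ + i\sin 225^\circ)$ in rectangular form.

a = r cos θ = 46 * -sqrt(2)/2 = -23*sqrt(2)
b = r sin θ = 46 * -sqrt(2)/2 = -23*sqrt(2)
z = -23*sqrt(2) - 23*sqrt(2)i


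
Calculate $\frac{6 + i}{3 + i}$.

Multiply numerator and denominator by conjugate (3 - i):
= (6 + i)(3 - i) / (3^2 + 1^2)
= (19 - 3i) / 10
= 19/10 - (3/10)i


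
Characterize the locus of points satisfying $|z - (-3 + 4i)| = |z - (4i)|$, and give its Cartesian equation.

|z - z1| = |z - z2| means z is equidistant from z1 and z2,
i.e. the perpendicular bisector of the segment from (-3, 4) to (0, 4) (midpoint (-3/2, 4)).
With z = x + yi, square both sides:
(x - (-3))^2 + (y - 4)^2 = (x - 0)^2 + (y - 4)^2
The x^2 and y^2 terms cancel: 6x + 0y = 16 - 25 = -9
Simplify: x = -3/2
Locus: Perpendicular bisector of the segment from (-3, 4) to (0, 4): the line x = -3/2


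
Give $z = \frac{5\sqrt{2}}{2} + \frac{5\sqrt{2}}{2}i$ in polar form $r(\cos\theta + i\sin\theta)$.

r = |z| = sqrt(a^2 + b^2) = sqrt((5*sqrt(2)/2)^2 + (5*sqrt(2)/2)^2) = sqrt(25/2 + 25/2) = sqrt(25) = 5
θ = arctan(b/a) = arctan(3.5355/3.5355) (quadrant-adjusted) = 45°
z = 5(cos 45° + i sin 45°)


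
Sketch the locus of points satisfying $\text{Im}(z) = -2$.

Im(z) = y where z = x + yi; the equation y = -2 is satisfied by all points with that y-coordinate
Locus: Horizontal line y = -2


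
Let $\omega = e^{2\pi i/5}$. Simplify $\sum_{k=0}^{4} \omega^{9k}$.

Let ζ = ω^9 = e^(2πi·9/5). Since 5 ∤ 9, ζ ≠ 1.
Sum = Σ_{k=0}^{4} ζ^k = (ζ^5 - 1)/(ζ - 1) = (ω^{9·5} - 1)/(ζ - 1) = (1 - 1)/(ζ - 1) = 0


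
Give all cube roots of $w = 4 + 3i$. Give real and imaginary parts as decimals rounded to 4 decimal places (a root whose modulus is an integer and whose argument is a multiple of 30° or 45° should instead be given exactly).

|w| = 5, arg(w) ≈ 36.869898°
Root modulus = 5^(1/3) ≈ 1.709976
Root arguments: θ_k = (arg(w) + 360°k)/3 for k = 0, 1, ..., 2
Compute each root as (root modulus)(cos θ_k + i sin θ_k) using full-precision intermediates, then round to 4 decimal places.
Roots: 1.6708 + 0.3640i, -1.1506 + 1.2650i, -0.5202 - 1.6289i


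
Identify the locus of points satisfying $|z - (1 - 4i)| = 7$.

|z - z0| = r describes a circle centered at z0 with radius r
Here z0 = 1 - 4i and r = 7
Locus: Circle centered at (1, -4) with radius 7


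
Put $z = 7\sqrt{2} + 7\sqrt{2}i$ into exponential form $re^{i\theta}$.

r = |z| = sqrt((7*sqrt(2))^2 + (7*sqrt(2))^2) = sqrt(98 + 98) = sqrt(196) = 14
θ = arctan(b/a) = arctan(9.8995/9.8995) (quadrant-adjusted) = 45° = π/4
z = 14e^(i*π/4)


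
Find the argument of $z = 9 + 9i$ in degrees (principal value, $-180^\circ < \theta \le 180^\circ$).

θ = arctan(b/a) = arctan(9/9) (quadrant-adjusted) = 45°


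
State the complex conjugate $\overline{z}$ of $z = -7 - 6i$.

If z = a + bi, then conjugate(z) = a - bi
conjugate(-7 - 6i) = -7 + 6i


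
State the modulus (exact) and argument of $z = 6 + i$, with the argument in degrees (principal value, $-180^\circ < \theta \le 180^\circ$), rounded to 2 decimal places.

|z| = sqrt(6^2 + 1^2) = sqrt(37)
arg(z) = arctan(b/a) = arctan(1/6) (quadrant-adjusted) = 9.46°


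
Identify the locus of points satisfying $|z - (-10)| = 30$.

|z - z0| = r describes a circle centered at z0 with radius r
Here z0 = -10 and r = 30
Locus: Circle centered at (-10, 0) with radius 30


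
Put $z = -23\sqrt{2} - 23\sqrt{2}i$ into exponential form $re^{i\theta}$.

r = |z| = sqrt((-23*sqrt(2))^2 + (-23*sqrt(2))^2) = sqrt(1058 + 1058) = sqrt(2116) = 46
θ = arctan(b/a) = arctan(-32.5269/-32.5269) (quadrant-adjusted) = -135° = -3π/4
z = 46e^(-i*3π/4)


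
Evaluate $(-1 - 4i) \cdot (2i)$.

(a1*a2 - b1*b2) + (a1*b2 + b1*a2)i
= (0 - (-8)) + (-2 + 0)i
= 8 - 2i


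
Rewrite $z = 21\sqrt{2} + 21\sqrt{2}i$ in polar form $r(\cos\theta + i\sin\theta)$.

r = |z| = sqrt(a^2 + b^2) = sqrt((21*sqrt(2))^2 + (21*sqrt(2))^2) = sqrt(882 + 882) = sqrt(1764) = 42
θ = arctan(b/a) = arctan(29.6985/29.6985) (quadrant-adjusted) = 45°
z = 42(cos 45° + i sin 45°)


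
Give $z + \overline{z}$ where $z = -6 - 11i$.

z + conjugate(z) = (a + bi) + (a - bi) = 2a
= 2 * (-6) = -12


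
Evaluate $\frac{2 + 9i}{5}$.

Divisor is real, so divide each part by 5:
= 2/5 + (9/5)i


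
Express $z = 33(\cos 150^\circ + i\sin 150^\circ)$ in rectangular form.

a = r cos θ = 33 * -sqrt(3)/2 = -33*sqrt(3)/2
b = r sin θ = 33 * 1/2 = 33/2
z = -33*sqrt(3)/2 + (33/2)i


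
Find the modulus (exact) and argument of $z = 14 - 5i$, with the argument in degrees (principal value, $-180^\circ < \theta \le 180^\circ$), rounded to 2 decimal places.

|z| = sqrt(14^2 + (-5)^2) = sqrt(221)
arg(z) = arctan(b/a) = arctan(-5/14) (quadrant-adjusted) = -19.65°


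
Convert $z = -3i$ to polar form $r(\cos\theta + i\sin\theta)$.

r = |z| = sqrt(a^2 + b^2) = sqrt((0)^2 + (-3)^2) = sqrt(0 + 9) = sqrt(9) = 3
a = 0 and b < 0, so z lies on the negative imaginary axis: θ = 270°
z = 3(cos 270° + i sin 270°)


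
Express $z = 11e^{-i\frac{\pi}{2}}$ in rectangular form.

a = r cos θ = 11 * 0 = 0
b = r sin θ = 11 * -1 = -11
z = -11i


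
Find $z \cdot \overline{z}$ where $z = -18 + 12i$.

z * conjugate(z) = |z|^2 = a^2 + b^2
= (-18)^2 + 12^2 = 468


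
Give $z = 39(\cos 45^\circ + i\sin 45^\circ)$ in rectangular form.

a = r cos θ = 39 * sqrt(2)/2 = 39*sqrt(2)/2
b = r sin θ = 39 * sqrt(2)/2 = 39*sqrt(2)/2
z = 39*sqrt(2)/2 + (39*sqrt(2)/2)i


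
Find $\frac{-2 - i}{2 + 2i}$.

Multiply numerator and denominator by conjugate (2 - 2i):
= (-2 - i)(2 - 2i) / (2^2 + 2^2)
= (-6 + 2i) / 8
Divide through by 2: (-3 + i) / 4
= -3/4 + (1/4)i


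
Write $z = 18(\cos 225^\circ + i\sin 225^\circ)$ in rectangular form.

a = r cos θ = 18 * -sqrt(2)/2 = -9*sqrt(2)
b = r sin θ = 18 * -sqrt(2)/2 = -9*sqrt(2)
z = -9*sqrt(2) - 9*sqrt(2)i


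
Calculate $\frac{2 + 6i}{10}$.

Divisor is real, so divide each part by 10:
= 1/5 + (3/5)i
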